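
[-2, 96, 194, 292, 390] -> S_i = -2 + 98*i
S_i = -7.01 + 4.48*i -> [-7.01, -2.53, 1.95, 6.43, 10.91]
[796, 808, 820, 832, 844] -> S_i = 796 + 12*i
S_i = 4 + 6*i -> [4, 10, 16, 22, 28]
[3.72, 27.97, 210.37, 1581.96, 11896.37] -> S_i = 3.72*7.52^i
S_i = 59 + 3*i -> [59, 62, 65, 68, 71]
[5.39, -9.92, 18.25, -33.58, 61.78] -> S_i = 5.39*(-1.84)^i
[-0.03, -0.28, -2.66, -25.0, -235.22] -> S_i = -0.03*9.41^i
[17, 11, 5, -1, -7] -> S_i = 17 + -6*i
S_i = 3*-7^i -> [3, -21, 147, -1029, 7203]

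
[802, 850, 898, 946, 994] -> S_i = 802 + 48*i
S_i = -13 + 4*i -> [-13, -9, -5, -1, 3]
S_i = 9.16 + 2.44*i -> [9.16, 11.6, 14.04, 16.48, 18.92]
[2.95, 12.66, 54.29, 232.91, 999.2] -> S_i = 2.95*4.29^i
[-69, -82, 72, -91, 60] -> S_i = Random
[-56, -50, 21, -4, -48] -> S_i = Random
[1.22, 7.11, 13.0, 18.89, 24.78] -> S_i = 1.22 + 5.89*i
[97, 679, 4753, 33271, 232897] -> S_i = 97*7^i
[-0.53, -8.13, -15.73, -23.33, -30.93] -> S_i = -0.53 + -7.60*i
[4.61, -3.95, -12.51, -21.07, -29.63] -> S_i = 4.61 + -8.56*i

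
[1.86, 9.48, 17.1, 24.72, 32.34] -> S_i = 1.86 + 7.62*i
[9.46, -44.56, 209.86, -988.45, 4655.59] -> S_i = 9.46*(-4.71)^i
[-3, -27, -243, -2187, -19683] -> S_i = -3*9^i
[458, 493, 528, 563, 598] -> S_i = 458 + 35*i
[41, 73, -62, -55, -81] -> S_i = Random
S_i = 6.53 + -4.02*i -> [6.53, 2.51, -1.51, -5.53, -9.55]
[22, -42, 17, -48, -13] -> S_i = Random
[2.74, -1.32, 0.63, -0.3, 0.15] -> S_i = 2.74*(-0.48)^i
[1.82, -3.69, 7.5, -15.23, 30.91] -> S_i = 1.82*(-2.03)^i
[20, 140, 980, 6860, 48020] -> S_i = 20*7^i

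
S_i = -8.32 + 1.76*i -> [-8.32, -6.56, -4.8, -3.04, -1.28]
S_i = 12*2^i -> [12, 24, 48, 96, 192]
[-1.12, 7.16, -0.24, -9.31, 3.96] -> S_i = Random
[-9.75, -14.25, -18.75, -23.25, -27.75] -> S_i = -9.75 + -4.50*i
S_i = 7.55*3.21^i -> [7.55, 24.24, 77.8, 249.73, 801.62]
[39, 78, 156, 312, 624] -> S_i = 39*2^i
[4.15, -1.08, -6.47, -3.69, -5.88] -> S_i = Random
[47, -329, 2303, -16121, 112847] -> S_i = 47*-7^i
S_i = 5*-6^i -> [5, -30, 180, -1080, 6480]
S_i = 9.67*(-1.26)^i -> [9.67, -12.18, 15.35, -19.34, 24.37]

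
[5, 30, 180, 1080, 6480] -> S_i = 5*6^i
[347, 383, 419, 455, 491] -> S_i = 347 + 36*i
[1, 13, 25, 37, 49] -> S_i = 1 + 12*i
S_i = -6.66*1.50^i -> [-6.66, -9.99, -14.98, -22.48, -33.72]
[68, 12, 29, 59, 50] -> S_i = Random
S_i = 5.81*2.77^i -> [5.81, 16.09, 44.58, 123.49, 342.05]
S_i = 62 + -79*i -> [62, -17, -96, -175, -254]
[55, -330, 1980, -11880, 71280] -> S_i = 55*-6^i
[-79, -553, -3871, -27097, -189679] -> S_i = -79*7^i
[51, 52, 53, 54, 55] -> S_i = 51 + 1*i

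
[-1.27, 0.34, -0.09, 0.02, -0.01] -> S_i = -1.27*(-0.27)^i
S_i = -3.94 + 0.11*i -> [-3.94, -3.83, -3.72, -3.61, -3.5]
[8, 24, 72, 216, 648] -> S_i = 8*3^i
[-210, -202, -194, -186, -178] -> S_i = -210 + 8*i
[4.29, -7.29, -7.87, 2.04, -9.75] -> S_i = Random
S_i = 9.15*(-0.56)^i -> [9.15, -5.12, 2.87, -1.61, 0.9]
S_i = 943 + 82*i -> [943, 1025, 1107, 1189, 1271]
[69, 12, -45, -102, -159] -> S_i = 69 + -57*i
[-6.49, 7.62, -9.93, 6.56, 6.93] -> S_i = Random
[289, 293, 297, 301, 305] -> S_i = 289 + 4*i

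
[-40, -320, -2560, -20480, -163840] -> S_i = -40*8^i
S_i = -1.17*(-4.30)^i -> [-1.17, 5.03, -21.63, 93.02, -400.0]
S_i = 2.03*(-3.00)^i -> [2.03, -6.09, 18.27, -54.81, 164.43]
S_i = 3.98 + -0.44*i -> [3.98, 3.54, 3.1, 2.66, 2.22]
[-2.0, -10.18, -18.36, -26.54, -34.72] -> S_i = -2.00 + -8.18*i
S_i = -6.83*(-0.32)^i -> [-6.83, 2.19, -0.7, 0.22, -0.07]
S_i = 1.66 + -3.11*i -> [1.66, -1.45, -4.56, -7.67, -10.78]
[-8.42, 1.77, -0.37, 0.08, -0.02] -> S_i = -8.42*(-0.21)^i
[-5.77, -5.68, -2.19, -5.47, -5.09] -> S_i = Random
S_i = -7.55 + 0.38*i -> [-7.55, -7.17, -6.79, -6.41, -6.03]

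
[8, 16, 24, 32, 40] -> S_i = 8 + 8*i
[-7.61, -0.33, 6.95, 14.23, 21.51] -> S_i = -7.61 + 7.28*i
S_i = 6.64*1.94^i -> [6.64, 12.88, 24.99, 48.48, 94.05]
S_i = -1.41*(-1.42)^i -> [-1.41, 2.0, -2.84, 4.04, -5.73]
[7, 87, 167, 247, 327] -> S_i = 7 + 80*i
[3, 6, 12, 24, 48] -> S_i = 3*2^i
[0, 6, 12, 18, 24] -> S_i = 0 + 6*i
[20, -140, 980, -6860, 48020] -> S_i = 20*-7^i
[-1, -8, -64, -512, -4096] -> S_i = -1*8^i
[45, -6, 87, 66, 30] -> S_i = Random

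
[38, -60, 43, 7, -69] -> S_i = Random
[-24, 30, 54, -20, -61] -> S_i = Random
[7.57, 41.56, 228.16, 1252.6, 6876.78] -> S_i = 7.57*5.49^i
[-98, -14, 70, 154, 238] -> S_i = -98 + 84*i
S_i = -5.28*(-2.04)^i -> [-5.28, 10.77, -21.97, 44.83, -91.44]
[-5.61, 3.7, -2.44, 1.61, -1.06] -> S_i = -5.61*(-0.66)^i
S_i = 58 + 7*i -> [58, 65, 72, 79, 86]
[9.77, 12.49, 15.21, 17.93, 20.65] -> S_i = 9.77 + 2.72*i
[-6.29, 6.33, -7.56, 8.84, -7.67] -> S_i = Random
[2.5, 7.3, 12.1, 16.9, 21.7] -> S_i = 2.50 + 4.80*i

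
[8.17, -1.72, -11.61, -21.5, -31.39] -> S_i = 8.17 + -9.89*i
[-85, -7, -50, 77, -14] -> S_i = Random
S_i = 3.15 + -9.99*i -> [3.15, -6.84, -16.83, -26.82, -36.81]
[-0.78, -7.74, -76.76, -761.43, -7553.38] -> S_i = -0.78*9.92^i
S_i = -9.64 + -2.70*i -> [-9.64, -12.34, -15.04, -17.74, -20.44]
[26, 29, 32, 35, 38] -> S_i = 26 + 3*i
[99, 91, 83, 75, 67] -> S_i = 99 + -8*i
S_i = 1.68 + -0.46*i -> [1.68, 1.22, 0.76, 0.3, -0.16]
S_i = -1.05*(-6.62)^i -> [-1.05, 6.95, -46.02, 304.62, -2016.61]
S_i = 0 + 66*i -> [0, 66, 132, 198, 264]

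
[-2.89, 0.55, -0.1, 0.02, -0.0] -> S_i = -2.89*(-0.19)^i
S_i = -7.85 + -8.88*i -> [-7.85, -16.73, -25.61, -34.49, -43.37]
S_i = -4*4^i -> [-4, -16, -64, -256, -1024]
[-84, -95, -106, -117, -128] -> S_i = -84 + -11*i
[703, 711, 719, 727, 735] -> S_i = 703 + 8*i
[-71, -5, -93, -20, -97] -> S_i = Random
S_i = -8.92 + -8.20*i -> [-8.92, -17.12, -25.32, -33.52, -41.72]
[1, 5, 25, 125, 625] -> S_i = 1*5^i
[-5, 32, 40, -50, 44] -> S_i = Random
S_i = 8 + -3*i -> [8, 5, 2, -1, -4]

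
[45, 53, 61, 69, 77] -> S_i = 45 + 8*i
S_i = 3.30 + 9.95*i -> [3.3, 13.25, 23.2, 33.15, 43.1]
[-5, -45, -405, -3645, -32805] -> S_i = -5*9^i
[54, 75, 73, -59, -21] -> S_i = Random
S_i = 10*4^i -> [10, 40, 160, 640, 2560]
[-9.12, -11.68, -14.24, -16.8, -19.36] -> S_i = -9.12 + -2.56*i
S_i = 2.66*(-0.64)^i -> [2.66, -1.7, 1.09, -0.7, 0.45]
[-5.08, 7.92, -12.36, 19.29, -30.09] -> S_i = -5.08*(-1.56)^i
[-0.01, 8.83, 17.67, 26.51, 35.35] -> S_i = -0.01 + 8.84*i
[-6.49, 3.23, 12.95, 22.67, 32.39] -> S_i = -6.49 + 9.72*i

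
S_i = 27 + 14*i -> [27, 41, 55, 69, 83]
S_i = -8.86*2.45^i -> [-8.86, -21.71, -53.18, -130.3, -319.23]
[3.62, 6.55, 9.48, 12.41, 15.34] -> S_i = 3.62 + 2.93*i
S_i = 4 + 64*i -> [4, 68, 132, 196, 260]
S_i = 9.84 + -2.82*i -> [9.84, 7.02, 4.2, 1.38, -1.44]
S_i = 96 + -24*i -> [96, 72, 48, 24, 0]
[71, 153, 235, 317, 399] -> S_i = 71 + 82*i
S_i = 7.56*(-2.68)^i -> [7.56, -20.26, 54.3, -145.52, 390.0]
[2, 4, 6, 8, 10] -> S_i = 2 + 2*i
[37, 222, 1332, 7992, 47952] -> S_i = 37*6^i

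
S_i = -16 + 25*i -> [-16, 9, 34, 59, 84]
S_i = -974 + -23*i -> [-974, -997, -1020, -1043, -1066]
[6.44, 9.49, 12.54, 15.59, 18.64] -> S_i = 6.44 + 3.05*i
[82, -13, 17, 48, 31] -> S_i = Random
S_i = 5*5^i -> [5, 25, 125, 625, 3125]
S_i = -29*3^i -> [-29, -87, -261, -783, -2349]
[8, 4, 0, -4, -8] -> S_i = 8 + -4*i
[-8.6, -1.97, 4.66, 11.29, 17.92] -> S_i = -8.60 + 6.63*i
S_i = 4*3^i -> [4, 12, 36, 108, 324]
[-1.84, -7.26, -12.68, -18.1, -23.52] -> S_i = -1.84 + -5.42*i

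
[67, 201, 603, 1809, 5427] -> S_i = 67*3^i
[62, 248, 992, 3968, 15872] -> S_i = 62*4^i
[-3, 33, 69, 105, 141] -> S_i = -3 + 36*i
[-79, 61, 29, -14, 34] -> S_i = Random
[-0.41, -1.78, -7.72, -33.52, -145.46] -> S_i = -0.41*4.34^i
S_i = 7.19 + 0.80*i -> [7.19, 7.99, 8.79, 9.59, 10.39]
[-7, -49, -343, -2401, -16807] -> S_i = -7*7^i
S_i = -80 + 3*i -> [-80, -77, -74, -71, -68]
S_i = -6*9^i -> [-6, -54, -486, -4374, -39366]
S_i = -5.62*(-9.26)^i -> [-5.62, 52.04, -481.9, 4462.41, -41321.9]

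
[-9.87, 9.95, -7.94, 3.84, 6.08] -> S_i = Random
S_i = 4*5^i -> [4, 20, 100, 500, 2500]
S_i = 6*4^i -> [6, 24, 96, 384, 1536]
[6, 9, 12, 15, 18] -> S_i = 6 + 3*i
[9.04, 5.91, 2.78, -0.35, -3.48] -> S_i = 9.04 + -3.13*i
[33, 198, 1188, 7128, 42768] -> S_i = 33*6^i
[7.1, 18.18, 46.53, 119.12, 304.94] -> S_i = 7.10*2.56^i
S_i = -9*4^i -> [-9, -36, -144, -576, -2304]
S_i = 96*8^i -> [96, 768, 6144, 49152, 393216]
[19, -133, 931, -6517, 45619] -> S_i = 19*-7^i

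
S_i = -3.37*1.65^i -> [-3.37, -5.56, -9.17, -15.14, -24.98]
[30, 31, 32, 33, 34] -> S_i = 30 + 1*i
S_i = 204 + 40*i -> [204, 244, 284, 324, 364]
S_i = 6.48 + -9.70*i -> [6.48, -3.22, -12.92, -22.62, -32.32]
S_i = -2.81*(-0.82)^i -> [-2.81, 2.3, -1.89, 1.55, -1.27]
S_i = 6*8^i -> [6, 48, 384, 3072, 24576]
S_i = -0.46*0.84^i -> [-0.46, -0.39, -0.32, -0.27, -0.23]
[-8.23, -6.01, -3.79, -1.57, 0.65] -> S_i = -8.23 + 2.22*i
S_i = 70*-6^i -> [70, -420, 2520, -15120, 90720]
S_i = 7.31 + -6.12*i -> [7.31, 1.19, -4.93, -11.05, -17.17]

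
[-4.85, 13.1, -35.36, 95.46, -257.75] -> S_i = -4.85*(-2.70)^i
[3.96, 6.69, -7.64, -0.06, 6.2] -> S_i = Random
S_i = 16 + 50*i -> [16, 66, 116, 166, 216]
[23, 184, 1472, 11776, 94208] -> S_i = 23*8^i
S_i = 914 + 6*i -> [914, 920, 926, 932, 938]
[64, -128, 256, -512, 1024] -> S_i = 64*-2^i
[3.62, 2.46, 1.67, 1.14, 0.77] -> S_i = 3.62*0.68^i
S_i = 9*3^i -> [9, 27, 81, 243, 729]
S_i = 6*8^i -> [6, 48, 384, 3072, 24576]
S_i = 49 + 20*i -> [49, 69, 89, 109, 129]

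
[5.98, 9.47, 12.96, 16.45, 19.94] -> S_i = 5.98 + 3.49*i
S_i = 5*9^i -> [5, 45, 405, 3645, 32805]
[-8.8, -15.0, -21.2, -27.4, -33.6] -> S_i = -8.80 + -6.20*i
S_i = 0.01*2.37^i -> [0.01, 0.02, 0.06, 0.13, 0.32]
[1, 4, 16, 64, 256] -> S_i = 1*4^i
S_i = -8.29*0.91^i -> [-8.29, -7.54, -6.86, -6.25, -5.68]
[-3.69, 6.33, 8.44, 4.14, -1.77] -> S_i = Random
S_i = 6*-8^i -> [6, -48, 384, -3072, 24576]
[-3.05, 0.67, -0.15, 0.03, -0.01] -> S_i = -3.05*(-0.22)^i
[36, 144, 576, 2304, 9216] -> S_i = 36*4^i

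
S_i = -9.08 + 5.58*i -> [-9.08, -3.5, 2.08, 7.66, 13.24]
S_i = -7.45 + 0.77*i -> [-7.45, -6.68, -5.91, -5.14, -4.37]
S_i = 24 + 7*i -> [24, 31, 38, 45, 52]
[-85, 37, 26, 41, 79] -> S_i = Random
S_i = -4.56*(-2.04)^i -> [-4.56, 9.3, -18.98, 38.71, -78.97]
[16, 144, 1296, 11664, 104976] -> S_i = 16*9^i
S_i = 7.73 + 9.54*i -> [7.73, 17.27, 26.81, 36.35, 45.89]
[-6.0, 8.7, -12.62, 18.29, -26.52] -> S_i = -6.00*(-1.45)^i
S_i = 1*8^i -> [1, 8, 64, 512, 4096]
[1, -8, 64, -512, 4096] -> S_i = 1*-8^i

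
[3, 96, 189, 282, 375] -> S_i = 3 + 93*i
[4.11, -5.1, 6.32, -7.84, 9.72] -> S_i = 4.11*(-1.24)^i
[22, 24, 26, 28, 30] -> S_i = 22 + 2*i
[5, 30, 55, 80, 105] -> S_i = 5 + 25*i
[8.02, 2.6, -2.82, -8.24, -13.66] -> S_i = 8.02 + -5.42*i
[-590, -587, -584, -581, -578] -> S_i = -590 + 3*i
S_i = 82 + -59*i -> [82, 23, -36, -95, -154]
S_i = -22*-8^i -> [-22, 176, -1408, 11264, -90112]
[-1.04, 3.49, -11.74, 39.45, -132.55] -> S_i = -1.04*(-3.36)^i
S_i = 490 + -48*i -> [490, 442, 394, 346, 298]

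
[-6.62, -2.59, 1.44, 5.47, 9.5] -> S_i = -6.62 + 4.03*i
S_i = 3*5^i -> [3, 15, 75, 375, 1875]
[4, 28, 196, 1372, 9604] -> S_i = 4*7^i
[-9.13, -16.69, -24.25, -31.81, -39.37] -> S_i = -9.13 + -7.56*i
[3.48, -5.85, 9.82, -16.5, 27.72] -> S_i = 3.48*(-1.68)^i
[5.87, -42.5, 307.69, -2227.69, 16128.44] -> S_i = 5.87*(-7.24)^i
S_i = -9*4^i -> [-9, -36, -144, -576, -2304]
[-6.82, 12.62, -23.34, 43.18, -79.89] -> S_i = -6.82*(-1.85)^i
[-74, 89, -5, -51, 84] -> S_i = Random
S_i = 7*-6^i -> [7, -42, 252, -1512, 9072]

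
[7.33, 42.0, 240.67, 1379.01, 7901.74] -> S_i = 7.33*5.73^i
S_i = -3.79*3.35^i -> [-3.79, -12.7, -42.53, -142.49, -477.33]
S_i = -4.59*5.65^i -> [-4.59, -25.93, -146.52, -827.86, -4677.42]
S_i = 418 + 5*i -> [418, 423, 428, 433, 438]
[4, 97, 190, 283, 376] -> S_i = 4 + 93*i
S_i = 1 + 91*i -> [1, 92, 183, 274, 365]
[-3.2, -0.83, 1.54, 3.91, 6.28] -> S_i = -3.20 + 2.37*i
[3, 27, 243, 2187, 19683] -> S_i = 3*9^i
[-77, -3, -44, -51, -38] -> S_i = Random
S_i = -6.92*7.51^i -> [-6.92, -51.97, -390.29, -2931.07, -22012.32]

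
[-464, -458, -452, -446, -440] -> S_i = -464 + 6*i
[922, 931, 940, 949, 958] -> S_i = 922 + 9*i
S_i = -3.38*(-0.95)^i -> [-3.38, 3.21, -3.05, 2.9, -2.75]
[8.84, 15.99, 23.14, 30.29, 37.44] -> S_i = 8.84 + 7.15*i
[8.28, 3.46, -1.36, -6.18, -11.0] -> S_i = 8.28 + -4.82*i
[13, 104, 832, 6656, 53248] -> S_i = 13*8^i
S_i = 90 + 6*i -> [90, 96, 102, 108, 114]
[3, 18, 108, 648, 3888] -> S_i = 3*6^i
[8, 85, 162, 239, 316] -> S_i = 8 + 77*i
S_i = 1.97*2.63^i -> [1.97, 5.18, 13.63, 35.84, 94.25]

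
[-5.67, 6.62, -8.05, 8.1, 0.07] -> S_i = Random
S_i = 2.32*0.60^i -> [2.32, 1.39, 0.84, 0.5, 0.3]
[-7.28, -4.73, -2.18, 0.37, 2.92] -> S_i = -7.28 + 2.55*i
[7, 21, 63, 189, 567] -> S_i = 7*3^i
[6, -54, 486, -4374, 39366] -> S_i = 6*-9^i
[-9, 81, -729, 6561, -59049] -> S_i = -9*-9^i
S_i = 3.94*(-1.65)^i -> [3.94, -6.5, 10.73, -17.7, 29.2]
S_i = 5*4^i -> [5, 20, 80, 320, 1280]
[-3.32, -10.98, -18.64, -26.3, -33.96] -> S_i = -3.32 + -7.66*i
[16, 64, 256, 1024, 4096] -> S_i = 16*4^i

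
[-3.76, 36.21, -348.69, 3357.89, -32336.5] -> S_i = -3.76*(-9.63)^i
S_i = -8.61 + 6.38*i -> [-8.61, -2.23, 4.15, 10.53, 16.91]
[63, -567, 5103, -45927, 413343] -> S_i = 63*-9^i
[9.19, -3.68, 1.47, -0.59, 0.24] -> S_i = 9.19*(-0.40)^i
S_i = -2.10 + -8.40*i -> [-2.1, -10.5, -18.9, -27.3, -35.7]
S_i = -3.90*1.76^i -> [-3.9, -6.86, -12.08, -21.26, -37.42]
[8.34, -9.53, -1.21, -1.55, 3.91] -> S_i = Random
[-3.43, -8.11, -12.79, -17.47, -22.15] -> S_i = -3.43 + -4.68*i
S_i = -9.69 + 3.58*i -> [-9.69, -6.11, -2.53, 1.05, 4.63]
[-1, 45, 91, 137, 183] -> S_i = -1 + 46*i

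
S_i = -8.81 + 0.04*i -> [-8.81, -8.77, -8.73, -8.69, -8.65]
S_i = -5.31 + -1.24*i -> [-5.31, -6.55, -7.79, -9.03, -10.27]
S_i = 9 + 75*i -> [9, 84, 159, 234, 309]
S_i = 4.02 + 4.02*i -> [4.02, 8.04, 12.06, 16.08, 20.1]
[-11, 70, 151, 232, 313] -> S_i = -11 + 81*i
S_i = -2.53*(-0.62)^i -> [-2.53, 1.57, -0.97, 0.6, -0.37]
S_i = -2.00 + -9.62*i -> [-2.0, -11.62, -21.24, -30.86, -40.48]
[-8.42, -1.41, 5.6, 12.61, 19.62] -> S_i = -8.42 + 7.01*i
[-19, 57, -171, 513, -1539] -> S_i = -19*-3^i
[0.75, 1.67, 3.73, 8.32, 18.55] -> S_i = 0.75*2.23^i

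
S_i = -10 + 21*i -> [-10, 11, 32, 53, 74]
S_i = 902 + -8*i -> [902, 894, 886, 878, 870]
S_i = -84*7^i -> [-84, -588, -4116, -28812, -201684]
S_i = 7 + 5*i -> [7, 12, 17, 22, 27]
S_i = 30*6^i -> [30, 180, 1080, 6480, 38880]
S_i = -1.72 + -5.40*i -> [-1.72, -7.12, -12.52, -17.92, -23.32]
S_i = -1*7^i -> [-1, -7, -49, -343, -2401]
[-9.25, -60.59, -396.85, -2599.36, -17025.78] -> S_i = -9.25*6.55^i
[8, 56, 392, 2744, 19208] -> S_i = 8*7^i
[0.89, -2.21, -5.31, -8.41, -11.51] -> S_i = 0.89 + -3.10*i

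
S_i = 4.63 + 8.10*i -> [4.63, 12.73, 20.83, 28.93, 37.03]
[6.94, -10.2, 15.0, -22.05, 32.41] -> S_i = 6.94*(-1.47)^i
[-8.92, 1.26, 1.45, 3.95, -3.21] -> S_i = Random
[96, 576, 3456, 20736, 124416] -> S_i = 96*6^i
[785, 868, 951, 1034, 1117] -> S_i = 785 + 83*i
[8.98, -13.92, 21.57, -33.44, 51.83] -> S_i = 8.98*(-1.55)^i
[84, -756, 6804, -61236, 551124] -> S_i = 84*-9^i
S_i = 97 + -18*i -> [97, 79, 61, 43, 25]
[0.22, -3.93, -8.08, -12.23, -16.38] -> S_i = 0.22 + -4.15*i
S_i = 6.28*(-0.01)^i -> [6.28, -0.06, 0.0, -0.0, 0.0]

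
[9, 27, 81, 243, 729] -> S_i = 9*3^i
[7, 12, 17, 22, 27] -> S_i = 7 + 5*i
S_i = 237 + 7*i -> [237, 244, 251, 258, 265]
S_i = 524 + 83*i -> [524, 607, 690, 773, 856]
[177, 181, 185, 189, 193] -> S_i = 177 + 4*i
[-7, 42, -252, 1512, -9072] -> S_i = -7*-6^i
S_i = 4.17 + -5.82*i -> [4.17, -1.65, -7.47, -13.29, -19.11]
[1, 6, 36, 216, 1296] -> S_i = 1*6^i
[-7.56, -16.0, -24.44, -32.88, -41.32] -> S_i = -7.56 + -8.44*i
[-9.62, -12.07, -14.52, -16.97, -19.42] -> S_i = -9.62 + -2.45*i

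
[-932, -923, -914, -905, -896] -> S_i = -932 + 9*i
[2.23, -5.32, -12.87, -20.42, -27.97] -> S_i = 2.23 + -7.55*i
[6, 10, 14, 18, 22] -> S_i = 6 + 4*i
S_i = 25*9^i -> [25, 225, 2025, 18225, 164025]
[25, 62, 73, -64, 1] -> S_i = Random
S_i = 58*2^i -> [58, 116, 232, 464, 928]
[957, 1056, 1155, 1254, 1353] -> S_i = 957 + 99*i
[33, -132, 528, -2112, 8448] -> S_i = 33*-4^i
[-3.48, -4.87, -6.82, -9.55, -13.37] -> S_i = -3.48*1.40^i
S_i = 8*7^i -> [8, 56, 392, 2744, 19208]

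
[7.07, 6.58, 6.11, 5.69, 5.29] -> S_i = 7.07*0.93^i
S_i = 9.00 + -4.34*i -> [9.0, 4.66, 0.32, -4.02, -8.36]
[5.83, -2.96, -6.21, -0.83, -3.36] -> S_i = Random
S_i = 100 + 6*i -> [100, 106, 112, 118, 124]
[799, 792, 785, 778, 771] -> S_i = 799 + -7*i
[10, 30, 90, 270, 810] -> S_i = 10*3^i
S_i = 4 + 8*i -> [4, 12, 20, 28, 36]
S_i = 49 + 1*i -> [49, 50, 51, 52, 53]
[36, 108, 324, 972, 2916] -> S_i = 36*3^i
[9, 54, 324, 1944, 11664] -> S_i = 9*6^i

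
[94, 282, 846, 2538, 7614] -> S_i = 94*3^i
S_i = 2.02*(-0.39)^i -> [2.02, -0.79, 0.31, -0.12, 0.05]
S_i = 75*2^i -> [75, 150, 300, 600, 1200]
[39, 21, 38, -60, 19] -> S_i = Random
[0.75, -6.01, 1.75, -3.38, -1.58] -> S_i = Random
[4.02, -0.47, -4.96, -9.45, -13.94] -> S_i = 4.02 + -4.49*i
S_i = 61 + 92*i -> [61, 153, 245, 337, 429]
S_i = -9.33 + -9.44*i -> [-9.33, -18.77, -28.21, -37.65, -47.09]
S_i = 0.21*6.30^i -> [0.21, 1.32, 8.33, 52.51, 330.81]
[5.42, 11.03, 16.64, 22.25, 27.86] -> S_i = 5.42 + 5.61*i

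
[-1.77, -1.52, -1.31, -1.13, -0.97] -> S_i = -1.77*0.86^i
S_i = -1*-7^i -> [-1, 7, -49, 343, -2401]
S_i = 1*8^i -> [1, 8, 64, 512, 4096]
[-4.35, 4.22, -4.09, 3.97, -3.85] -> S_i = -4.35*(-0.97)^i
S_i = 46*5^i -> [46, 230, 1150, 5750, 28750]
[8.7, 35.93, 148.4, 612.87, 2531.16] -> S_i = 8.70*4.13^i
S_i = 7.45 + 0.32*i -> [7.45, 7.77, 8.09, 8.41, 8.73]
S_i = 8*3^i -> [8, 24, 72, 216, 648]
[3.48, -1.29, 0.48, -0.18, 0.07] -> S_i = 3.48*(-0.37)^i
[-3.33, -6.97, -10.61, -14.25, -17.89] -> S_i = -3.33 + -3.64*i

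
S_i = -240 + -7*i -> [-240, -247, -254, -261, -268]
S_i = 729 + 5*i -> [729, 734, 739, 744, 749]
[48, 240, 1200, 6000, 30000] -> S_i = 48*5^i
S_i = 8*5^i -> [8, 40, 200, 1000, 5000]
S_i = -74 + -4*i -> [-74, -78, -82, -86, -90]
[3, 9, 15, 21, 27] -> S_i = 3 + 6*i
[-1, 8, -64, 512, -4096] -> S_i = -1*-8^i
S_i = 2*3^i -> [2, 6, 18, 54, 162]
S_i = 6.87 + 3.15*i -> [6.87, 10.02, 13.17, 16.32, 19.47]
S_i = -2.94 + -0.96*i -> [-2.94, -3.9, -4.86, -5.82, -6.78]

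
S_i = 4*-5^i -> [4, -20, 100, -500, 2500]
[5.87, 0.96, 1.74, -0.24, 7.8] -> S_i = Random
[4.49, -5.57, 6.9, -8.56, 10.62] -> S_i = 4.49*(-1.24)^i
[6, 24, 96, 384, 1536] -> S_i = 6*4^i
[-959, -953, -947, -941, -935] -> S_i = -959 + 6*i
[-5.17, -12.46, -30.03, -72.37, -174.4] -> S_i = -5.17*2.41^i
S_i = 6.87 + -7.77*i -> [6.87, -0.9, -8.67, -16.44, -24.21]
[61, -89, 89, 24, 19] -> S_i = Random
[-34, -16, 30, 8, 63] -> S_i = Random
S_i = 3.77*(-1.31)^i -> [3.77, -4.94, 6.47, -8.48, 11.1]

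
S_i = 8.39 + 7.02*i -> [8.39, 15.41, 22.43, 29.45, 36.47]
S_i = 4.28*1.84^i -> [4.28, 7.88, 14.49, 26.66, 49.06]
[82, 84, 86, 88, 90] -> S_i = 82 + 2*i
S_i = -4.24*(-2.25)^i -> [-4.24, 9.54, -21.46, 48.3, -108.67]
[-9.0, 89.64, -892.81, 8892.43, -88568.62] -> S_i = -9.00*(-9.96)^i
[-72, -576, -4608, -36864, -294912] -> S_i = -72*8^i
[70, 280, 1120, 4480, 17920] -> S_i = 70*4^i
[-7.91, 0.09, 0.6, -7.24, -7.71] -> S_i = Random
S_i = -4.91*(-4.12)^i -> [-4.91, 20.23, -83.34, 343.38, -1414.72]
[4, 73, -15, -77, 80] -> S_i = Random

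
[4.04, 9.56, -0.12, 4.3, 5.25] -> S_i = Random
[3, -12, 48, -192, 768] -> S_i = 3*-4^i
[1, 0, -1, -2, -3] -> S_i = 1 + -1*i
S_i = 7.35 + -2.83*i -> [7.35, 4.52, 1.69, -1.14, -3.97]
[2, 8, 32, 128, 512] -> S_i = 2*4^i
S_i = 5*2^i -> [5, 10, 20, 40, 80]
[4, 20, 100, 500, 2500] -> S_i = 4*5^i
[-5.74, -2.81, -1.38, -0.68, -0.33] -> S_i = -5.74*0.49^i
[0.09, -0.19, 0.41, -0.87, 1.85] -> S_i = 0.09*(-2.13)^i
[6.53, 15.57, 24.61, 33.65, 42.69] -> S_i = 6.53 + 9.04*i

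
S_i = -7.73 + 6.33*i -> [-7.73, -1.4, 4.93, 11.26, 17.59]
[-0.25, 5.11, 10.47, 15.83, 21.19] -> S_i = -0.25 + 5.36*i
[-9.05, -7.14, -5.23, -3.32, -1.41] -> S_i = -9.05 + 1.91*i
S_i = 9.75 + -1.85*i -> [9.75, 7.9, 6.05, 4.2, 2.35]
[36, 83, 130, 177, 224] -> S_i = 36 + 47*i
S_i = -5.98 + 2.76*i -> [-5.98, -3.22, -0.46, 2.3, 5.06]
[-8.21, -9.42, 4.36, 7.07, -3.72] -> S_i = Random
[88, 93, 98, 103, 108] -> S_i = 88 + 5*i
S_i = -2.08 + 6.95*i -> [-2.08, 4.87, 11.82, 18.77, 25.72]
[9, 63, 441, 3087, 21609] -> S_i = 9*7^i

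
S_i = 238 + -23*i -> [238, 215, 192, 169, 146]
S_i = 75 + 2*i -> [75, 77, 79, 81, 83]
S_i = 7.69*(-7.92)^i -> [7.69, -60.9, 482.37, -3820.34, 30257.08]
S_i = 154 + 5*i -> [154, 159, 164, 169, 174]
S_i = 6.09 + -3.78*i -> [6.09, 2.31, -1.47, -5.25, -9.03]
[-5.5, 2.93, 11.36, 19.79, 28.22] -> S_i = -5.50 + 8.43*i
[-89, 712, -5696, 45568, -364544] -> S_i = -89*-8^i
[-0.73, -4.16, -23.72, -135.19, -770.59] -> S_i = -0.73*5.70^i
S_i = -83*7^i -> [-83, -581, -4067, -28469, -199283]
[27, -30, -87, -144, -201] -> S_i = 27 + -57*i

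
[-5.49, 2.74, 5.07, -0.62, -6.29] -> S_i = Random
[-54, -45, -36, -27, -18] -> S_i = -54 + 9*i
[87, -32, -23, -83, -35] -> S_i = Random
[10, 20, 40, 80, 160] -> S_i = 10*2^i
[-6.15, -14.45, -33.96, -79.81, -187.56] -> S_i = -6.15*2.35^i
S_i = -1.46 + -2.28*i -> [-1.46, -3.74, -6.02, -8.3, -10.58]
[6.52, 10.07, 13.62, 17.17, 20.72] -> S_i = 6.52 + 3.55*i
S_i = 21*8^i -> [21, 168, 1344, 10752, 86016]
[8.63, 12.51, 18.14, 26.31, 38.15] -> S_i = 8.63*1.45^i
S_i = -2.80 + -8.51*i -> [-2.8, -11.31, -19.82, -28.33, -36.84]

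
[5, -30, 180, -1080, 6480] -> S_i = 5*-6^i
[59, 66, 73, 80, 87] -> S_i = 59 + 7*i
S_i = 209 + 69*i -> [209, 278, 347, 416, 485]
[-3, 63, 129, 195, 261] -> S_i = -3 + 66*i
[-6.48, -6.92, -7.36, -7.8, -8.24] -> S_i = -6.48 + -0.44*i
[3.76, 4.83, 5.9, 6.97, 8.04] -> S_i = 3.76 + 1.07*i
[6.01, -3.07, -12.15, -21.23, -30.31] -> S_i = 6.01 + -9.08*i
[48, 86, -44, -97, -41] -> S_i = Random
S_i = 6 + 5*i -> [6, 11, 16, 21, 26]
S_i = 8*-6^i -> [8, -48, 288, -1728, 10368]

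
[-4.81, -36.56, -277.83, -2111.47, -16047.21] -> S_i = -4.81*7.60^i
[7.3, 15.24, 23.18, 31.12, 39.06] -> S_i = 7.30 + 7.94*i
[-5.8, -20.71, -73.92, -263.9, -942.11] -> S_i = -5.80*3.57^i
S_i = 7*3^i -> [7, 21, 63, 189, 567]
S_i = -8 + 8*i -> [-8, 0, 8, 16, 24]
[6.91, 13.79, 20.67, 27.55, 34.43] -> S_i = 6.91 + 6.88*i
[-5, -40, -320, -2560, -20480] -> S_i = -5*8^i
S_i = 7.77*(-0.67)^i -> [7.77, -5.21, 3.49, -2.34, 1.57]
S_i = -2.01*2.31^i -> [-2.01, -4.64, -10.73, -24.78, -57.23]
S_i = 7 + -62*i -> [7, -55, -117, -179, -241]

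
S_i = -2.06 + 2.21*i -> [-2.06, 0.15, 2.36, 4.57, 6.78]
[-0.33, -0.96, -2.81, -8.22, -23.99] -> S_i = -0.33*2.92^i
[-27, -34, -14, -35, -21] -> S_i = Random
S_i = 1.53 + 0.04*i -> [1.53, 1.57, 1.61, 1.65, 1.69]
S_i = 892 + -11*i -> [892, 881, 870, 859, 848]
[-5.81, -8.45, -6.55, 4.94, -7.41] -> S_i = Random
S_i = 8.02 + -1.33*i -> [8.02, 6.69, 5.36, 4.03, 2.7]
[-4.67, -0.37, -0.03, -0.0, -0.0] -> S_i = -4.67*0.08^i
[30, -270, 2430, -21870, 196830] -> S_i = 30*-9^i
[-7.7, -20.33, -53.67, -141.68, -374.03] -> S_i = -7.70*2.64^i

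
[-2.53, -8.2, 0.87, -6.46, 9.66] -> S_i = Random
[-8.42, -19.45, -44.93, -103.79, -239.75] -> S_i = -8.42*2.31^i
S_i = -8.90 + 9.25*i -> [-8.9, 0.35, 9.6, 18.85, 28.1]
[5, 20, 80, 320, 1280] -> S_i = 5*4^i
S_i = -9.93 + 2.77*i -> [-9.93, -7.16, -4.39, -1.62, 1.15]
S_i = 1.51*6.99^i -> [1.51, 10.55, 73.78, 515.71, 3604.84]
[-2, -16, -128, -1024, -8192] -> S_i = -2*8^i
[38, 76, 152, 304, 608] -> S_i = 38*2^i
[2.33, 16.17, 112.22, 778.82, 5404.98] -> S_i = 2.33*6.94^i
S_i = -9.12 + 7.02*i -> [-9.12, -2.1, 4.92, 11.94, 18.96]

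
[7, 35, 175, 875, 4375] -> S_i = 7*5^i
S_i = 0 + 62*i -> [0, 62, 124, 186, 248]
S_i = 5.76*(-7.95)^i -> [5.76, -45.79, 364.05, -2894.17, 23008.64]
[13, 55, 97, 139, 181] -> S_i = 13 + 42*i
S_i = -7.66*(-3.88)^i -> [-7.66, 29.72, -115.32, 447.43, -1736.02]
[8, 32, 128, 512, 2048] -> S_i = 8*4^i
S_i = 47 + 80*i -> [47, 127, 207, 287, 367]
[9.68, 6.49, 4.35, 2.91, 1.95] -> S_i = 9.68*0.67^i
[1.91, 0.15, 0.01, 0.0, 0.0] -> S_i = 1.91*0.08^i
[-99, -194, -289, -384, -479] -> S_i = -99 + -95*i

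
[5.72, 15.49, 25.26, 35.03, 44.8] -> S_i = 5.72 + 9.77*i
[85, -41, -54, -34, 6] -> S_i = Random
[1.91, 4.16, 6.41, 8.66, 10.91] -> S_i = 1.91 + 2.25*i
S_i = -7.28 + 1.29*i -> [-7.28, -5.99, -4.7, -3.41, -2.12]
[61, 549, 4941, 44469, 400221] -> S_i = 61*9^i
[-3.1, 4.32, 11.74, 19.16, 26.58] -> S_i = -3.10 + 7.42*i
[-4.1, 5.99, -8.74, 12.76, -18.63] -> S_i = -4.10*(-1.46)^i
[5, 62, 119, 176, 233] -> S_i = 5 + 57*i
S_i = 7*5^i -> [7, 35, 175, 875, 4375]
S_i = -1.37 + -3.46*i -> [-1.37, -4.83, -8.29, -11.75, -15.21]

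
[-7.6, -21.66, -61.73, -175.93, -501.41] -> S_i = -7.60*2.85^i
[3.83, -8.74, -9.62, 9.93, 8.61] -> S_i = Random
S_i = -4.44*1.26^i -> [-4.44, -5.59, -7.05, -8.88, -11.19]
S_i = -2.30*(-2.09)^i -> [-2.3, 4.81, -10.05, 21.0, -43.88]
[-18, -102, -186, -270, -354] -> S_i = -18 + -84*i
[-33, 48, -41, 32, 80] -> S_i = Random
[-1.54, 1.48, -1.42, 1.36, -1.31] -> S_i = -1.54*(-0.96)^i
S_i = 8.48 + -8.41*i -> [8.48, 0.07, -8.34, -16.75, -25.16]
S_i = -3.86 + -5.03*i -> [-3.86, -8.89, -13.92, -18.95, -23.98]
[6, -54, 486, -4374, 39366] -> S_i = 6*-9^i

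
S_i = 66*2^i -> [66, 132, 264, 528, 1056]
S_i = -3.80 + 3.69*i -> [-3.8, -0.11, 3.58, 7.27, 10.96]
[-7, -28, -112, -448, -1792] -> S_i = -7*4^i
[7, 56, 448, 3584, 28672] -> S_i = 7*8^i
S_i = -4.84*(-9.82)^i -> [-4.84, 47.53, -466.73, 4583.32, -45008.17]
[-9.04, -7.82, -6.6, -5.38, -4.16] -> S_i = -9.04 + 1.22*i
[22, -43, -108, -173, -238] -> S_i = 22 + -65*i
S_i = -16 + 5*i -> [-16, -11, -6, -1, 4]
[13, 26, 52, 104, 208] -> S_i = 13*2^i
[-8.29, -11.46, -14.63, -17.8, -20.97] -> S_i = -8.29 + -3.17*i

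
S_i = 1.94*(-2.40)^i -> [1.94, -4.66, 11.17, -26.82, 64.36]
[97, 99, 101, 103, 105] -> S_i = 97 + 2*i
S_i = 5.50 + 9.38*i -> [5.5, 14.88, 24.26, 33.64, 43.02]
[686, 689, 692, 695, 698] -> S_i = 686 + 3*i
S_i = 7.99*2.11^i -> [7.99, 16.86, 35.57, 75.06, 158.37]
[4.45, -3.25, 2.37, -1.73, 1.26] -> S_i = 4.45*(-0.73)^i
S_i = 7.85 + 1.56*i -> [7.85, 9.41, 10.97, 12.53, 14.09]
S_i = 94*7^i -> [94, 658, 4606, 32242, 225694]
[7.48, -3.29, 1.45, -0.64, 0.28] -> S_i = 7.48*(-0.44)^i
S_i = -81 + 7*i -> [-81, -74, -67, -60, -53]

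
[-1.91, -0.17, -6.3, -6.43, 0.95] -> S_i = Random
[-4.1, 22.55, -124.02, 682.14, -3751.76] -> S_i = -4.10*(-5.50)^i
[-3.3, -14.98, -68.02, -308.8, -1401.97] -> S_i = -3.30*4.54^i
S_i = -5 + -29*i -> [-5, -34, -63, -92, -121]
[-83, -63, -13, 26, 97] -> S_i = Random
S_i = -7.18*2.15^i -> [-7.18, -15.44, -33.19, -71.36, -153.42]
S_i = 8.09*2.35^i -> [8.09, 19.01, 44.68, 104.99, 246.73]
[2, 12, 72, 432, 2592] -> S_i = 2*6^i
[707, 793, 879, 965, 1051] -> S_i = 707 + 86*i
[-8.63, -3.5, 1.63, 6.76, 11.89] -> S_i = -8.63 + 5.13*i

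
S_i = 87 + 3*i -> [87, 90, 93, 96, 99]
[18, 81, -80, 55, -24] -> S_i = Random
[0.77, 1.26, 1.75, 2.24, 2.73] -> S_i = 0.77 + 0.49*i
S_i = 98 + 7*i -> [98, 105, 112, 119, 126]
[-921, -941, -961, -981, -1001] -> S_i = -921 + -20*i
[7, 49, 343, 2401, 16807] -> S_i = 7*7^i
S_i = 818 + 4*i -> [818, 822, 826, 830, 834]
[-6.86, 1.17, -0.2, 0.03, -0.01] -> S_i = -6.86*(-0.17)^i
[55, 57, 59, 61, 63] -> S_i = 55 + 2*i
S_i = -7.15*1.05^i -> [-7.15, -7.51, -7.88, -8.28, -8.69]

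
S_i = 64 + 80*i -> [64, 144, 224, 304, 384]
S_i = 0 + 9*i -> [0, 9, 18, 27, 36]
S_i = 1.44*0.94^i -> [1.44, 1.35, 1.27, 1.2, 1.12]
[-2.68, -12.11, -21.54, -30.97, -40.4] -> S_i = -2.68 + -9.43*i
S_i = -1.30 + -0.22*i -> [-1.3, -1.52, -1.74, -1.96, -2.18]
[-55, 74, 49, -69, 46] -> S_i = Random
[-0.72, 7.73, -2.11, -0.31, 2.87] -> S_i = Random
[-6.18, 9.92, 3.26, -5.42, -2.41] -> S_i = Random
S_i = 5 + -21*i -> [5, -16, -37, -58, -79]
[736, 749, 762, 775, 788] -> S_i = 736 + 13*i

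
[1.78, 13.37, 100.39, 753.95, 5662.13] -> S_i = 1.78*7.51^i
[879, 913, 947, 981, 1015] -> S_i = 879 + 34*i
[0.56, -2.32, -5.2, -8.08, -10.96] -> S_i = 0.56 + -2.88*i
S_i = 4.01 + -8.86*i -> [4.01, -4.85, -13.71, -22.57, -31.43]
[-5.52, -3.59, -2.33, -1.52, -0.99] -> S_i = -5.52*0.65^i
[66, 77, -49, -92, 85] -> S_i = Random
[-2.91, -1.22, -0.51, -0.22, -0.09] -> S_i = -2.91*0.42^i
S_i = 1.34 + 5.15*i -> [1.34, 6.49, 11.64, 16.79, 21.94]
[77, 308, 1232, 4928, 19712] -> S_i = 77*4^i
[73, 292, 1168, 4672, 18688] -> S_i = 73*4^i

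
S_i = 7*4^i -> [7, 28, 112, 448, 1792]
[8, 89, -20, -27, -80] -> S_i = Random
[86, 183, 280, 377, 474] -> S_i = 86 + 97*i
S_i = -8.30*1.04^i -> [-8.3, -8.63, -8.98, -9.34, -9.71]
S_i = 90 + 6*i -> [90, 96, 102, 108, 114]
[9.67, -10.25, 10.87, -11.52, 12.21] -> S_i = 9.67*(-1.06)^i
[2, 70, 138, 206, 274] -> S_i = 2 + 68*i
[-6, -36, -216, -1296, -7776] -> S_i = -6*6^i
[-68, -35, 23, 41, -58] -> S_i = Random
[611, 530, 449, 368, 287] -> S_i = 611 + -81*i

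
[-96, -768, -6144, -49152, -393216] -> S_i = -96*8^i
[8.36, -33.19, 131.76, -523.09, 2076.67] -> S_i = 8.36*(-3.97)^i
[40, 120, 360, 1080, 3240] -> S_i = 40*3^i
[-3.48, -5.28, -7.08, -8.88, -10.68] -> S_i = -3.48 + -1.80*i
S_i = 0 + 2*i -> [0, 2, 4, 6, 8]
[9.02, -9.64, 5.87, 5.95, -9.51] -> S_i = Random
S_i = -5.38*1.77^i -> [-5.38, -9.52, -16.86, -29.83, -52.81]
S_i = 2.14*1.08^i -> [2.14, 2.31, 2.5, 2.7, 2.91]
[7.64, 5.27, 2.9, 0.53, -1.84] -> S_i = 7.64 + -2.37*i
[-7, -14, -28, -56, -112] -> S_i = -7*2^i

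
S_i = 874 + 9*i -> [874, 883, 892, 901, 910]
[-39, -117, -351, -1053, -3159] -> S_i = -39*3^i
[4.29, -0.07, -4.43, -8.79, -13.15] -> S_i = 4.29 + -4.36*i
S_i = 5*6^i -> [5, 30, 180, 1080, 6480]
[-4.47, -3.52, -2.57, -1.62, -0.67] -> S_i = -4.47 + 0.95*i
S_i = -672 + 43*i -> [-672, -629, -586, -543, -500]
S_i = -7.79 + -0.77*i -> [-7.79, -8.56, -9.33, -10.1, -10.87]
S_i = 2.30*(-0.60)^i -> [2.3, -1.38, 0.83, -0.5, 0.3]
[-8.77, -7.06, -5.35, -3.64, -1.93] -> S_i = -8.77 + 1.71*i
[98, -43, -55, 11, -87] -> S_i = Random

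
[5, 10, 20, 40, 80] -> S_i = 5*2^i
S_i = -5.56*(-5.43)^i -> [-5.56, 30.19, -163.94, 890.17, -4833.64]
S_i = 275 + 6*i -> [275, 281, 287, 293, 299]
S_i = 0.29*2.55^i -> [0.29, 0.74, 1.89, 4.81, 12.26]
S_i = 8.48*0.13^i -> [8.48, 1.1, 0.14, 0.02, 0.0]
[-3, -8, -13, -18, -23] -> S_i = -3 + -5*i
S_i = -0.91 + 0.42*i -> [-0.91, -0.49, -0.07, 0.35, 0.77]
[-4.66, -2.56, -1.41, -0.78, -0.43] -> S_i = -4.66*0.55^i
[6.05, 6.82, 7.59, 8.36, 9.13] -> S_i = 6.05 + 0.77*i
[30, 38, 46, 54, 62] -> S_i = 30 + 8*i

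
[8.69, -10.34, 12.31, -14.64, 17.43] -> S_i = 8.69*(-1.19)^i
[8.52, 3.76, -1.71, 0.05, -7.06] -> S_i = Random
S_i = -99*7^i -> [-99, -693, -4851, -33957, -237699]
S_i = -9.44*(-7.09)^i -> [-9.44, 66.93, -474.53, 3364.42, -23853.76]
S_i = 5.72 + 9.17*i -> [5.72, 14.89, 24.06, 33.23, 42.4]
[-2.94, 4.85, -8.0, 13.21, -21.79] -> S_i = -2.94*(-1.65)^i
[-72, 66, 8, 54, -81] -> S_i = Random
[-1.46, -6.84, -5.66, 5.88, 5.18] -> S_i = Random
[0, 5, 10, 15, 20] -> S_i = 0 + 5*i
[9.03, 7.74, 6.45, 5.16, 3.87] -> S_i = 9.03 + -1.29*i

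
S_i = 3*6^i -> [3, 18, 108, 648, 3888]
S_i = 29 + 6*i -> [29, 35, 41, 47, 53]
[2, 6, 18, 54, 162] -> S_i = 2*3^i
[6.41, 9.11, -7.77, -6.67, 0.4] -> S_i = Random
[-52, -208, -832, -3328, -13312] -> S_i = -52*4^i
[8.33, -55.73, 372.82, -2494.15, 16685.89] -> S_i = 8.33*(-6.69)^i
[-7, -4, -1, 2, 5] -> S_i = -7 + 3*i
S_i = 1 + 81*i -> [1, 82, 163, 244, 325]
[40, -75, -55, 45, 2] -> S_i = Random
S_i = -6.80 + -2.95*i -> [-6.8, -9.75, -12.7, -15.65, -18.6]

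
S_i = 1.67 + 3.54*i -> [1.67, 5.21, 8.75, 12.29, 15.83]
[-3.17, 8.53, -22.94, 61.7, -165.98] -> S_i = -3.17*(-2.69)^i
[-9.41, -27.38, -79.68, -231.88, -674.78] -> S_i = -9.41*2.91^i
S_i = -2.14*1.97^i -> [-2.14, -4.22, -8.31, -16.36, -32.23]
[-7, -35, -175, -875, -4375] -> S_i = -7*5^i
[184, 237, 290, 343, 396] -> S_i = 184 + 53*i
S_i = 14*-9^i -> [14, -126, 1134, -10206, 91854]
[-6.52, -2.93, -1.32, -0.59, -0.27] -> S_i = -6.52*0.45^i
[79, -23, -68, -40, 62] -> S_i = Random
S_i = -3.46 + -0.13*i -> [-3.46, -3.59, -3.72, -3.85, -3.98]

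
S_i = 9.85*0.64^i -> [9.85, 6.3, 4.03, 2.58, 1.65]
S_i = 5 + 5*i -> [5, 10, 15, 20, 25]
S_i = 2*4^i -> [2, 8, 32, 128, 512]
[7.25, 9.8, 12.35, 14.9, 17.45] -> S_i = 7.25 + 2.55*i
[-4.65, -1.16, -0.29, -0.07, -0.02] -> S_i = -4.65*0.25^i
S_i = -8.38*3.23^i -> [-8.38, -27.07, -87.43, -282.39, -912.12]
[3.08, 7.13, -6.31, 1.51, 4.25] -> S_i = Random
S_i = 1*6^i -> [1, 6, 36, 216, 1296]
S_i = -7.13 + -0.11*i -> [-7.13, -7.24, -7.35, -7.46, -7.57]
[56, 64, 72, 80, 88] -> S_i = 56 + 8*i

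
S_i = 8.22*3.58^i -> [8.22, 29.43, 105.35, 377.16, 1350.22]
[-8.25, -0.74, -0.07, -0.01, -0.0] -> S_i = -8.25*0.09^i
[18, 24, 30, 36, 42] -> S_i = 18 + 6*i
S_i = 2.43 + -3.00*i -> [2.43, -0.57, -3.57, -6.57, -9.57]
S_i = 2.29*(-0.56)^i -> [2.29, -1.28, 0.72, -0.4, 0.23]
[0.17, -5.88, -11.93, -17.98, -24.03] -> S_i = 0.17 + -6.05*i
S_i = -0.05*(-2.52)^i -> [-0.05, 0.13, -0.32, 0.8, -2.02]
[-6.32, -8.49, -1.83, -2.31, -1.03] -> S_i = Random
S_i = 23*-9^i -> [23, -207, 1863, -16767, 150903]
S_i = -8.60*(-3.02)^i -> [-8.6, 25.97, -78.44, 236.88, -715.36]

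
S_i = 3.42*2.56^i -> [3.42, 8.76, 22.41, 57.38, 146.89]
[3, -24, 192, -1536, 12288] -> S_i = 3*-8^i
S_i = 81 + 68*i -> [81, 149, 217, 285, 353]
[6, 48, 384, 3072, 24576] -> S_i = 6*8^i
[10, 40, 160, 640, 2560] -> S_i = 10*4^i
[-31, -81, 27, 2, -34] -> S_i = Random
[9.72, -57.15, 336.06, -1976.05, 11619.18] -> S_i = 9.72*(-5.88)^i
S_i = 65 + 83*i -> [65, 148, 231, 314, 397]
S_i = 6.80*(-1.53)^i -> [6.8, -10.4, 15.92, -24.35, 37.26]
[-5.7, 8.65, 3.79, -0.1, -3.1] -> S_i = Random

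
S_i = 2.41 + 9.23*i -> [2.41, 11.64, 20.87, 30.1, 39.33]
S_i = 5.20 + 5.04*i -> [5.2, 10.24, 15.28, 20.32, 25.36]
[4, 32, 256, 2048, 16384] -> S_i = 4*8^i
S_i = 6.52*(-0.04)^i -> [6.52, -0.26, 0.01, -0.0, 0.0]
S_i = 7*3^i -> [7, 21, 63, 189, 567]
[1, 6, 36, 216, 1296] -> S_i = 1*6^i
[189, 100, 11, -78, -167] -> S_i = 189 + -89*i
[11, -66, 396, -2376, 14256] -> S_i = 11*-6^i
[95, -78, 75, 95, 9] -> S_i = Random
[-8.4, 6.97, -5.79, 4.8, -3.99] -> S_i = -8.40*(-0.83)^i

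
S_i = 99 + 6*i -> [99, 105, 111, 117, 123]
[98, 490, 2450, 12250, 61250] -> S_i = 98*5^i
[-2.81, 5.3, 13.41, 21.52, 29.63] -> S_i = -2.81 + 8.11*i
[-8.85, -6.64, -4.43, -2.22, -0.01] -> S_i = -8.85 + 2.21*i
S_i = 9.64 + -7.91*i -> [9.64, 1.73, -6.18, -14.09, -22.0]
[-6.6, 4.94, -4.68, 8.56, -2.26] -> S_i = Random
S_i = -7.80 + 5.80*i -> [-7.8, -2.0, 3.8, 9.6, 15.4]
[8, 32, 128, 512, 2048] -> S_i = 8*4^i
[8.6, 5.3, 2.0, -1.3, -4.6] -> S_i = 8.60 + -3.30*i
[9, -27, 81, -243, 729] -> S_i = 9*-3^i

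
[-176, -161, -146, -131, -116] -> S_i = -176 + 15*i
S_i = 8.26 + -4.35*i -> [8.26, 3.91, -0.44, -4.79, -9.14]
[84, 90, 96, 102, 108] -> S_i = 84 + 6*i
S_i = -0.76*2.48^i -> [-0.76, -1.88, -4.67, -11.59, -28.75]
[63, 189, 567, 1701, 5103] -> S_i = 63*3^i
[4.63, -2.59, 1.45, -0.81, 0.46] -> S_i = 4.63*(-0.56)^i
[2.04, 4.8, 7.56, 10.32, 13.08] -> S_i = 2.04 + 2.76*i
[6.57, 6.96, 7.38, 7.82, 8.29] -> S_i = 6.57*1.06^i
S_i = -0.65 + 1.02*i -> [-0.65, 0.37, 1.39, 2.41, 3.43]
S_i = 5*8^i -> [5, 40, 320, 2560, 20480]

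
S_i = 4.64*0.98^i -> [4.64, 4.55, 4.46, 4.37, 4.28]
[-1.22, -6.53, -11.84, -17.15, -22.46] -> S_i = -1.22 + -5.31*i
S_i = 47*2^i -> [47, 94, 188, 376, 752]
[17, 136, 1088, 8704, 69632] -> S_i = 17*8^i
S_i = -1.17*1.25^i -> [-1.17, -1.46, -1.83, -2.29, -2.86]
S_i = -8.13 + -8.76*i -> [-8.13, -16.89, -25.65, -34.41, -43.17]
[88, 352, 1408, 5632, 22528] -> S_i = 88*4^i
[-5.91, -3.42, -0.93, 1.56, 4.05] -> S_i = -5.91 + 2.49*i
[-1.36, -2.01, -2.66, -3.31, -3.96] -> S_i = -1.36 + -0.65*i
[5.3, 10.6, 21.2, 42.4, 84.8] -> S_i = 5.30*2.00^i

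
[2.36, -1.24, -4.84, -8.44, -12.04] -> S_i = 2.36 + -3.60*i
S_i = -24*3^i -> [-24, -72, -216, -648, -1944]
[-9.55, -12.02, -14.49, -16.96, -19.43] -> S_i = -9.55 + -2.47*i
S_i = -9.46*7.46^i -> [-9.46, -70.57, -526.46, -3927.42, -29298.57]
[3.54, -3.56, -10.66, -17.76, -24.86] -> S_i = 3.54 + -7.10*i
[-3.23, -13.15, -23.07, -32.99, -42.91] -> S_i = -3.23 + -9.92*i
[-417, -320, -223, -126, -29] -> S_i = -417 + 97*i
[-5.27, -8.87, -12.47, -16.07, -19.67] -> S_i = -5.27 + -3.60*i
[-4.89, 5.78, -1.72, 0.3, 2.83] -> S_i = Random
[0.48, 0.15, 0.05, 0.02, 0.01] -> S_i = 0.48*0.32^i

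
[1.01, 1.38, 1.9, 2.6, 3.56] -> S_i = 1.01*1.37^i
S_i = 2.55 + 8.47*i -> [2.55, 11.02, 19.49, 27.96, 36.43]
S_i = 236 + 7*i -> [236, 243, 250, 257, 264]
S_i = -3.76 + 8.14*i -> [-3.76, 4.38, 12.52, 20.66, 28.8]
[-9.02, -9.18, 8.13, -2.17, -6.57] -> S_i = Random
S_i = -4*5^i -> [-4, -20, -100, -500, -2500]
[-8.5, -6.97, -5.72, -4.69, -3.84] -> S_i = -8.50*0.82^i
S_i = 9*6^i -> [9, 54, 324, 1944, 11664]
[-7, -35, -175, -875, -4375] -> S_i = -7*5^i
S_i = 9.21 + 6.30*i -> [9.21, 15.51, 21.81, 28.11, 34.41]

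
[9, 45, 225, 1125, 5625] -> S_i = 9*5^i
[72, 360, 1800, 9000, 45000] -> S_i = 72*5^i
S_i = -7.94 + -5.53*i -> [-7.94, -13.47, -19.0, -24.53, -30.06]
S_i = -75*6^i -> [-75, -450, -2700, -16200, -97200]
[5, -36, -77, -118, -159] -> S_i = 5 + -41*i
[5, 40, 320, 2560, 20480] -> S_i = 5*8^i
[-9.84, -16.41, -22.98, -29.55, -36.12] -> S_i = -9.84 + -6.57*i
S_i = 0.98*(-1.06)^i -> [0.98, -1.04, 1.1, -1.17, 1.24]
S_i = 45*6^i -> [45, 270, 1620, 9720, 58320]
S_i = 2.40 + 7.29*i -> [2.4, 9.69, 16.98, 24.27, 31.56]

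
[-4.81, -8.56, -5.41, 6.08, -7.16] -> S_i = Random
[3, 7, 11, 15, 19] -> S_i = 3 + 4*i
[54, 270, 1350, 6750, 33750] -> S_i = 54*5^i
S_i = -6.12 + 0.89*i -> [-6.12, -5.23, -4.34, -3.45, -2.56]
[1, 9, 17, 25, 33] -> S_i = 1 + 8*i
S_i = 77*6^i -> [77, 462, 2772, 16632, 99792]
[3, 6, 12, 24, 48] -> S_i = 3*2^i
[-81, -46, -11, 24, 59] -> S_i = -81 + 35*i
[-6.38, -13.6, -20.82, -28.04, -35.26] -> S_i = -6.38 + -7.22*i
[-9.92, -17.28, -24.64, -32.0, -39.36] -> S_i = -9.92 + -7.36*i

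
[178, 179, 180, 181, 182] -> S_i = 178 + 1*i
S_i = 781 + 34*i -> [781, 815, 849, 883, 917]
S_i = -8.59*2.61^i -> [-8.59, -22.42, -58.52, -152.73, -398.62]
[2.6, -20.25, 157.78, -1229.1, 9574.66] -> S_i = 2.60*(-7.79)^i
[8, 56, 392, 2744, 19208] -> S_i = 8*7^i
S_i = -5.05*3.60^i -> [-5.05, -18.18, -65.45, -235.61, -848.21]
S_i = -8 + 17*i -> [-8, 9, 26, 43, 60]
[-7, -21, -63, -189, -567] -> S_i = -7*3^i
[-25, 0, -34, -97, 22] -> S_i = Random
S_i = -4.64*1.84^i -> [-4.64, -8.54, -15.71, -28.9, -53.19]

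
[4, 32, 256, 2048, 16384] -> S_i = 4*8^i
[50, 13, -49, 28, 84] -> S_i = Random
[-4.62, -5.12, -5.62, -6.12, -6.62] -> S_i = -4.62 + -0.50*i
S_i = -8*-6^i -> [-8, 48, -288, 1728, -10368]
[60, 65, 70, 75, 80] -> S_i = 60 + 5*i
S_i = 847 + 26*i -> [847, 873, 899, 925, 951]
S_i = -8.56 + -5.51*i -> [-8.56, -14.07, -19.58, -25.09, -30.6]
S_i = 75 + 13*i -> [75, 88, 101, 114, 127]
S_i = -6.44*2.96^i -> [-6.44, -19.06, -56.42, -167.02, -494.37]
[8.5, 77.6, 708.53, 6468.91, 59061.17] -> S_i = 8.50*9.13^i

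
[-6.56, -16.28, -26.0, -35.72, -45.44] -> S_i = -6.56 + -9.72*i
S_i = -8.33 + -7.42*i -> [-8.33, -15.75, -23.17, -30.59, -38.01]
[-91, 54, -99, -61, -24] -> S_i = Random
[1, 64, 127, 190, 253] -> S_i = 1 + 63*i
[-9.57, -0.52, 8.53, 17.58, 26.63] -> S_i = -9.57 + 9.05*i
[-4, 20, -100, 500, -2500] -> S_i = -4*-5^i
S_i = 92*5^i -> [92, 460, 2300, 11500, 57500]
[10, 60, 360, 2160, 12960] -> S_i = 10*6^i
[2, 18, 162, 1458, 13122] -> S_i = 2*9^i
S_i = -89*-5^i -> [-89, 445, -2225, 11125, -55625]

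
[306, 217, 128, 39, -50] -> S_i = 306 + -89*i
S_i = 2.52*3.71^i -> [2.52, 9.35, 34.69, 128.68, 477.42]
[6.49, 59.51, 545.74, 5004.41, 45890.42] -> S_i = 6.49*9.17^i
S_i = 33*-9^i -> [33, -297, 2673, -24057, 216513]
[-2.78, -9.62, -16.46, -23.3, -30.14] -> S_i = -2.78 + -6.84*i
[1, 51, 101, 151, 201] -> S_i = 1 + 50*i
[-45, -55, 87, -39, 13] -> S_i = Random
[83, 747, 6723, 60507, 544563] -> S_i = 83*9^i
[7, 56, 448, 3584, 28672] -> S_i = 7*8^i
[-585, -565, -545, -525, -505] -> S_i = -585 + 20*i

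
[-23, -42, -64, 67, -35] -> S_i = Random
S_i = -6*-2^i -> [-6, 12, -24, 48, -96]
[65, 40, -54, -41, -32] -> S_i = Random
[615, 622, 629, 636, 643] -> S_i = 615 + 7*i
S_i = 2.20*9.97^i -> [2.2, 21.93, 218.68, 2180.26, 21737.19]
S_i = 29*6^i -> [29, 174, 1044, 6264, 37584]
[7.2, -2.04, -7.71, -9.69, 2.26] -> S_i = Random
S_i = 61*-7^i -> [61, -427, 2989, -20923, 146461]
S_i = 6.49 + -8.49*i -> [6.49, -2.0, -10.49, -18.98, -27.47]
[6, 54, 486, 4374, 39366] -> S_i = 6*9^i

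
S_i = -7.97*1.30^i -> [-7.97, -10.36, -13.47, -17.51, -22.76]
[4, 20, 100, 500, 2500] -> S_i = 4*5^i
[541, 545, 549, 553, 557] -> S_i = 541 + 4*i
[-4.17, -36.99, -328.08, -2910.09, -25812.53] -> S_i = -4.17*8.87^i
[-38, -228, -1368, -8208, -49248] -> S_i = -38*6^i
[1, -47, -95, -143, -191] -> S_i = 1 + -48*i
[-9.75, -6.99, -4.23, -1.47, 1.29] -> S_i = -9.75 + 2.76*i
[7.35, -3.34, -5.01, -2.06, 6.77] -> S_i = Random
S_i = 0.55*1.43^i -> [0.55, 0.79, 1.12, 1.61, 2.3]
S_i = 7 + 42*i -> [7, 49, 91, 133, 175]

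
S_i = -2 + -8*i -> [-2, -10, -18, -26, -34]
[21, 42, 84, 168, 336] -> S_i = 21*2^i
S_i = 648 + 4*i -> [648, 652, 656, 660, 664]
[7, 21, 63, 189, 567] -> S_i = 7*3^i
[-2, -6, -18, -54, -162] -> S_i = -2*3^i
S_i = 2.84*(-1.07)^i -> [2.84, -3.04, 3.25, -3.48, 3.72]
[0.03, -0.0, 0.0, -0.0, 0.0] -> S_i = 0.03*(-0.05)^i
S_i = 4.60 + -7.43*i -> [4.6, -2.83, -10.26, -17.69, -25.12]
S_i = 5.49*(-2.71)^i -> [5.49, -14.88, 40.32, -109.26, 296.11]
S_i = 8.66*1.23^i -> [8.66, 10.65, 13.1, 16.12, 19.82]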